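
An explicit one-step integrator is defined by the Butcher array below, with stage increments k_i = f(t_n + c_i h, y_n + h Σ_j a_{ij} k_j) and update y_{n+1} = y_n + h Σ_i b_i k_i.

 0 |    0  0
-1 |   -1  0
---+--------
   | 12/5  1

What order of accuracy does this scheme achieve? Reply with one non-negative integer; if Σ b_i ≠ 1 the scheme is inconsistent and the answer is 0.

b = (12/5, 1)
c = (0, -1)
Σ b_i: 12/5·1 + 1·1 = 17/5 ≠ 1 ⇒ order 0.

0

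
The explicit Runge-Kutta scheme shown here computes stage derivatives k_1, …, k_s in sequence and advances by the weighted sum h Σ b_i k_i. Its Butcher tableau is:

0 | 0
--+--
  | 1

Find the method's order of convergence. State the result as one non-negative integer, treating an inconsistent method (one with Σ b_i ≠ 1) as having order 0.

1

b = (1)
c = (0)
Σ b_i: 1·1 = 1 ✓; 1 stage ⇒ order 1.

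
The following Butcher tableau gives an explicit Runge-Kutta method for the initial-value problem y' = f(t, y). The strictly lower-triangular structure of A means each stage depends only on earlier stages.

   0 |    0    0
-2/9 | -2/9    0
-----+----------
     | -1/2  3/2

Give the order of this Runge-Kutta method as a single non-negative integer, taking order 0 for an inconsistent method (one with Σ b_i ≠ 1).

1

b = (-1/2, 3/2)
c = (0, -2/9)
Σ b_i: (-1/2)·1 + 3/2·1 = 1 ✓
b·c: 3/2·(-2/9) = -1/3 ≠ 1/2 ⇒ order 1.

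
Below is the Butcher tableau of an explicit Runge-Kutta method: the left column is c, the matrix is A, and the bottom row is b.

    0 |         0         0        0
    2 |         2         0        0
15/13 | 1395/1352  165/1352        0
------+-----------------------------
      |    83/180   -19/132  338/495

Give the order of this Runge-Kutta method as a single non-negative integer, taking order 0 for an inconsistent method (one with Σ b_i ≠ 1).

3

b = (83/180, -19/132, 338/495)
c = (0, 2, 15/13)
Ac = (0, 0, 165/676)
Σ b_i: 83/180·1 + (-19/132)·1 + 338/495·1 = 1 ✓
b·c: (-19/132)·2 + 338/495·15/13 = 1/2 ✓
b·c²: (-19/132)·4 + 338/495·225/169 = 1/3 ✓
b·Ac: 338/495·165/676 = 1/6 ✓; 3 stages ⇒ order 3.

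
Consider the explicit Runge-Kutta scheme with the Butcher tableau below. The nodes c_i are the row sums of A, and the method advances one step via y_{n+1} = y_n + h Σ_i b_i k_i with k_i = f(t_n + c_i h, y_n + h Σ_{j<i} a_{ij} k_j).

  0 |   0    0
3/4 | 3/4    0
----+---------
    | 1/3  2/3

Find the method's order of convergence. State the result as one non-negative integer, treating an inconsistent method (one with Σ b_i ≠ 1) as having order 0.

b = (1/3, 2/3)
c = (0, 3/4)
Σ b_i: 1/3·1 + 2/3·1 = 1 ✓
b·c: 2/3·3/4 = 1/2 ✓; 2 stages ⇒ order 2.

2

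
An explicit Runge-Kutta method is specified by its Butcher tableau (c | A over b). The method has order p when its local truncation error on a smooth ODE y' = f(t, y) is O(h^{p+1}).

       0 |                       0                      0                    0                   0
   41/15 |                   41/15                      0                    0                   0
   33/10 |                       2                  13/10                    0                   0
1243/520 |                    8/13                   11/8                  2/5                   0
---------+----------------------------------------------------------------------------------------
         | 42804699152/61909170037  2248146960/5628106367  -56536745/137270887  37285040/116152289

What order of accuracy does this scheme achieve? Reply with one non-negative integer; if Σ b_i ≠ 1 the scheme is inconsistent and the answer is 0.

b = (42804699152/61909170037, 2248146960/5628106367, -56536745/137270887, 37285040/116152289)
c = (0, 41/15, 33/10, 1243/520)
Ac = (0, 0, 533/150, 3047/600)
Σ b_i: 42804699152/61909170037·1 + 2248146960/5628106367·1 + (-56536745/137270887)·1 + 37285040/116152289·1 = 1 ✓
b·c: 2248146960/5628106367·41/15 + (-56536745/137270887)·33/10 + 37285040/116152289·1243/520 = 1/2 ✓
b·c²: 2248146960/5628106367·1681/225 + (-56536745/137270887)·1089/100 + 37285040/116152289·1545049/270400 = 1/3 ✓
b·Ac: (-56536745/137270887)·533/150 + 37285040/116152289·3047/600 = 1/6 ✓
b·c³: 2248146960/5628106367·68921/3375 + (-56536745/137270887)·35937/1000 + 37285040/116152289·1920495907/140608000 = -29031610226857/12848555023200 ≠ 1/4 ⇒ order 3.
b·(c∘Ac): (-56536745/137270887)·5863/500 + 37285040/116152289·3787421/312000 = -738737384/791947425 ≠ 1/8
b·Ac²: (-56536745/137270887)·21853/2250 + 37285040/116152289·131659/9000 = 3305578519/4751684550 ≠ 1/12
b·A²c: 37285040/116152289·533/375 = 3974585264/8711421675 ≠ 1/24

3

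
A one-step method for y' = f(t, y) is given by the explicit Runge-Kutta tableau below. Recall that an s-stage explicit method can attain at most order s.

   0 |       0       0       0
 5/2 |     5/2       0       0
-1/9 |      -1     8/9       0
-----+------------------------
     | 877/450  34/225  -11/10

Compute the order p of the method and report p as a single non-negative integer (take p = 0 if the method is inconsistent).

2

b = (877/450, 34/225, -11/10)
c = (0, 5/2, -1/9)
Ac = (0, 0, 20/9)
Σ b_i: 877/450·1 + 34/225·1 + (-11/10)·1 = 1 ✓
b·c: 34/225·5/2 + (-11/10)·(-1/9) = 1/2 ✓
b·c²: 34/225·25/4 + (-11/10)·1/81 = 377/405 ≠ 1/3 ⇒ order 2.
b·Ac: (-11/10)·20/9 = -22/9 ≠ 1/6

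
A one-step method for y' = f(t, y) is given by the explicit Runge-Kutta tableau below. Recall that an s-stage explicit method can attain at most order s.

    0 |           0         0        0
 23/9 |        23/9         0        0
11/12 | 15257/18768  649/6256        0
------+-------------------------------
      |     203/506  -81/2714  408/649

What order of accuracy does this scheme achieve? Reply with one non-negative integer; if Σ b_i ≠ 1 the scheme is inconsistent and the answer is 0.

3

b = (203/506, -81/2714, 408/649)
c = (0, 23/9, 11/12)
Ac = (0, 0, 649/2448)
Σ b_i: 203/506·1 + (-81/2714)·1 + 408/649·1 = 1 ✓
b·c: (-81/2714)·23/9 + 408/649·11/12 = 1/2 ✓
b·c²: (-81/2714)·529/81 + 408/649·121/144 = 1/3 ✓
b·Ac: 408/649·649/2448 = 1/6 ✓; 3 stages ⇒ order 3.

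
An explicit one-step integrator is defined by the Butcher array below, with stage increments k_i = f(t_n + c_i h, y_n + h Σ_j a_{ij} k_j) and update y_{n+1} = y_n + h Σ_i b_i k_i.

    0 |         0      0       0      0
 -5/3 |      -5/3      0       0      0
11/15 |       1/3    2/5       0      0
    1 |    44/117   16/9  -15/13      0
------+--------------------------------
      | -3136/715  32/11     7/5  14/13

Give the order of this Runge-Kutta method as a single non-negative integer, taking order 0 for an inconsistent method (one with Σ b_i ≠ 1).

b = (-3136/715, 32/11, 7/5, 14/13)
c = (0, -5/3, 11/15, 1)
Ac = (0, 0, -2/3, -1337/351)
Σ b_i: (-3136/715)·1 + 32/11·1 + 7/5·1 + 14/13·1 = 1 ✓
b·c: 32/11·(-5/3) + 7/5·11/15 + 14/13·1 = -9813/3575 ≠ 1/2 ⇒ order 1.

1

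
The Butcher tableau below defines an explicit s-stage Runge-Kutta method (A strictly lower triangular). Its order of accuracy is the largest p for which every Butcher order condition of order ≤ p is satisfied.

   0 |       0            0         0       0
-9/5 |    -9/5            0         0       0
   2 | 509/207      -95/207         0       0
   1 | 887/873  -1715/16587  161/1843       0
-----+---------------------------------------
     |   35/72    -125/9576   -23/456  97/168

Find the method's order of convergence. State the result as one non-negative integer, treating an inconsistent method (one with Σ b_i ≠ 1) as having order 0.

4

b = (35/72, -125/9576, -23/456, 97/168)
c = (0, -9/5, 2, 1)
Ac = (0, 0, 19/23, 35/97)
Σ b_i: 35/72·1 + (-125/9576)·1 + (-23/456)·1 + 97/168·1 = 1 ✓
b·c: (-125/9576)·(-9/5) + (-23/456)·2 + 97/168·1 = 1/2 ✓
b·c²: (-125/9576)·81/25 + (-23/456)·4 + 97/168·1 = 1/3 ✓
b·Ac: (-23/456)·19/23 + 97/168·35/97 = 1/6 ✓
b·c³: (-125/9576)·(-729/125) + (-23/456)·8 + 97/168·1 = 1/4 ✓
b·(c∘Ac): (-23/456)·38/23 + 97/168·35/97 = 1/8 ✓
b·Ac²: (-23/456)·(-171/115) + 97/168·7/485 = 1/12 ✓
b·A²c: 97/168·7/97 = 1/24 ✓; 4 stages ⇒ order 4.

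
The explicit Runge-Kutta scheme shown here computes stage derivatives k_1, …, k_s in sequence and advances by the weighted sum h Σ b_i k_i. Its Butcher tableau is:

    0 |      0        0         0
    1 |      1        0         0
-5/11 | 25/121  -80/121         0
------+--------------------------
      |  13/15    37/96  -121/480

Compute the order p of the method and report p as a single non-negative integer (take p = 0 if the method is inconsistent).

3

b = (13/15, 37/96, -121/480)
c = (0, 1, -5/11)
Ac = (0, 0, -80/121)
Σ b_i: 13/15·1 + 37/96·1 + (-121/480)·1 = 1 ✓
b·c: 37/96·1 + (-121/480)·(-5/11) = 1/2 ✓
b·c²: 37/96·1 + (-121/480)·25/121 = 1/3 ✓
b·Ac: (-121/480)·(-80/121) = 1/6 ✓; 3 stages ⇒ order 3.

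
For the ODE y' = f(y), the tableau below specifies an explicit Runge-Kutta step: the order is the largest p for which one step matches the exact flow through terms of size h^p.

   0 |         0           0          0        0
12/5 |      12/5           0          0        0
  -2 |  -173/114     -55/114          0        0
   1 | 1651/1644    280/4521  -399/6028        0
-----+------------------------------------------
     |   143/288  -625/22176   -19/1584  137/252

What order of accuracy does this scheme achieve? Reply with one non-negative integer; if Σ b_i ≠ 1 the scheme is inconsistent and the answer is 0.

b = (143/288, -625/22176, -19/1584, 137/252)
c = (0, 12/5, -2, 1)
Ac = (0, 0, -22/19, 77/274)
Σ b_i: 143/288·1 + (-625/22176)·1 + (-19/1584)·1 + 137/252·1 = 1 ✓
b·c: (-625/22176)·12/5 + (-19/1584)·(-2) + 137/252·1 = 1/2 ✓
b·c²: (-625/22176)·144/25 + (-19/1584)·4 + 137/252·1 = 1/3 ✓
b·Ac: (-19/1584)·(-22/19) + 137/252·77/274 = 1/6 ✓
b·c³: (-625/22176)·1728/125 + (-19/1584)·(-8) + 137/252·1 = 1/4 ✓
b·(c∘Ac): (-19/1584)·44/19 + 137/252·77/274 = 1/8 ✓
b·Ac²: (-19/1584)·(-264/95) + 137/252·63/685 = 1/12 ✓
b·A²c: 137/252·21/274 = 1/24 ✓; 4 stages ⇒ order 4.

4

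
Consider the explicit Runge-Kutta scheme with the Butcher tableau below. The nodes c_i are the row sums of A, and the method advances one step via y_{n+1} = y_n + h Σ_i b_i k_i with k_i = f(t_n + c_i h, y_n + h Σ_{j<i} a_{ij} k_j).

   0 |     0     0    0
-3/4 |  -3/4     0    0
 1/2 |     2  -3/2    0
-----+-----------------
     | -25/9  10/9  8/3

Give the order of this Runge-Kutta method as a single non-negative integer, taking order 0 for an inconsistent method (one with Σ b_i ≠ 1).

b = (-25/9, 10/9, 8/3)
c = (0, -3/4, 1/2)
Ac = (0, 0, 9/8)
Σ b_i: (-25/9)·1 + 10/9·1 + 8/3·1 = 1 ✓
b·c: 10/9·(-3/4) + 8/3·1/2 = 1/2 ✓
b·c²: 10/9·9/16 + 8/3·1/4 = 31/24 ≠ 1/3 ⇒ order 2.
b·Ac: 8/3·9/8 = 3 ≠ 1/6

2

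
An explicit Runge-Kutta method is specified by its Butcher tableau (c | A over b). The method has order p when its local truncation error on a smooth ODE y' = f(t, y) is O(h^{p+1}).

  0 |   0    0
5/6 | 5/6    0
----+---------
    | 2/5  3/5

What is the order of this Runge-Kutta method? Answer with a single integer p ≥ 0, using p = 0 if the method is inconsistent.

b = (2/5, 3/5)
c = (0, 5/6)
Σ b_i: 2/5·1 + 3/5·1 = 1 ✓
b·c: 3/5·5/6 = 1/2 ✓; 2 stages ⇒ order 2.

2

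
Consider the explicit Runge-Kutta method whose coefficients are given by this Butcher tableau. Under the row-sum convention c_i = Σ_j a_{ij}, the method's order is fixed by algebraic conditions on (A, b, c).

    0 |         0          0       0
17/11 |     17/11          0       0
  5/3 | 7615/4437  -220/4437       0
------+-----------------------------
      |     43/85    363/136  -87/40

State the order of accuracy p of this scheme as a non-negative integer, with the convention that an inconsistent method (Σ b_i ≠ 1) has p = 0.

3

b = (43/85, 363/136, -87/40)
c = (0, 17/11, 5/3)
Ac = (0, 0, -20/261)
Σ b_i: 43/85·1 + 363/136·1 + (-87/40)·1 = 1 ✓
b·c: 363/136·17/11 + (-87/40)·5/3 = 1/2 ✓
b·c²: 363/136·289/121 + (-87/40)·25/9 = 1/3 ✓
b·Ac: (-87/40)·(-20/261) = 1/6 ✓; 3 stages ⇒ order 3.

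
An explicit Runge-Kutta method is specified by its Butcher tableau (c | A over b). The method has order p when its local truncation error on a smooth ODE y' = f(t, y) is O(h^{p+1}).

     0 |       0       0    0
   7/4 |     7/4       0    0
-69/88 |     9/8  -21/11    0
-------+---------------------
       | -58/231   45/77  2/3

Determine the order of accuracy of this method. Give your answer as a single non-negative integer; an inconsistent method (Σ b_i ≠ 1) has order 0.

2

b = (-58/231, 45/77, 2/3)
c = (0, 7/4, -69/88)
Ac = (0, 0, -147/44)
Σ b_i: (-58/231)·1 + 45/77·1 + 2/3·1 = 1 ✓
b·c: 45/77·7/4 + 2/3·(-69/88) = 1/2 ✓
b·c²: 45/77·49/16 + 2/3·4761/7744 = 8517/3872 ≠ 1/3 ⇒ order 2.
b·Ac: 2/3·(-147/44) = -49/22 ≠ 1/6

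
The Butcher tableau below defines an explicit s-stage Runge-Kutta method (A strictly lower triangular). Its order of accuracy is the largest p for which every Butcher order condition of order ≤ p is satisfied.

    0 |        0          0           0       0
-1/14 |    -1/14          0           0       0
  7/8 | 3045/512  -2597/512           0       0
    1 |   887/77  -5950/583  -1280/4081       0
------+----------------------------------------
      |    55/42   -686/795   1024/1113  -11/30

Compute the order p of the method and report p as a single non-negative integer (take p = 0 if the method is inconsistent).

b = (55/42, -686/795, 1024/1113, -11/30)
c = (0, -1/14, 7/8, 1)
Ac = (0, 0, 371/1024, 5/11)
Σ b_i: 55/42·1 + (-686/795)·1 + 1024/1113·1 + (-11/30)·1 = 1 ✓
b·c: (-686/795)·(-1/14) + 1024/1113·7/8 + (-11/30)·1 = 1/2 ✓
b·c²: (-686/795)·1/196 + 1024/1113·49/64 + (-11/30)·1 = 1/3 ✓
b·Ac: 1024/1113·371/1024 + (-11/30)·5/11 = 1/6 ✓
b·c³: (-686/795)·(-1/2744) + 1024/1113·343/512 + (-11/30)·1 = 1/4 ✓
b·(c∘Ac): 1024/1113·2597/8192 + (-11/30)·5/11 = 1/8 ✓
b·Ac²: 1024/1113·(-53/2048) + (-11/30)·(-45/154) = 1/12 ✓
b·A²c: (-11/30)·(-5/44) = 1/24 ✓; 4 stages ⇒ order 4.

4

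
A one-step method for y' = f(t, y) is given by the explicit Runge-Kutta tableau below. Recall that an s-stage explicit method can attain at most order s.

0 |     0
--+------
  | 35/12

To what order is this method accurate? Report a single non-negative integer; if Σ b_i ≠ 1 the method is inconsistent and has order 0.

b = (35/12)
c = (0)
Σ b_i: 35/12·1 = 35/12 ≠ 1 ⇒ order 0.

0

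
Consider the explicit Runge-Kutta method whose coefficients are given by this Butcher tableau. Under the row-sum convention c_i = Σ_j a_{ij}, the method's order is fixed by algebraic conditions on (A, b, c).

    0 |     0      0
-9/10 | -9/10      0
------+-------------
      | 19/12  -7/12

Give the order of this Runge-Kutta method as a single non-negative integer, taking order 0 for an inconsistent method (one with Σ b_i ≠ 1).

1

b = (19/12, -7/12)
c = (0, -9/10)
Σ b_i: 19/12·1 + (-7/12)·1 = 1 ✓
b·c: (-7/12)·(-9/10) = 21/40 ≠ 1/2 ⇒ order 1.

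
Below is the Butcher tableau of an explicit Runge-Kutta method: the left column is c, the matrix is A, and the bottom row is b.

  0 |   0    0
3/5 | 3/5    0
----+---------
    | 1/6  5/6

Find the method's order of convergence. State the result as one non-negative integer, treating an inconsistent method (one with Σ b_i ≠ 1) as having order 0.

2

b = (1/6, 5/6)
c = (0, 3/5)
Σ b_i: 1/6·1 + 5/6·1 = 1 ✓
b·c: 5/6·3/5 = 1/2 ✓; 2 stages ⇒ order 2.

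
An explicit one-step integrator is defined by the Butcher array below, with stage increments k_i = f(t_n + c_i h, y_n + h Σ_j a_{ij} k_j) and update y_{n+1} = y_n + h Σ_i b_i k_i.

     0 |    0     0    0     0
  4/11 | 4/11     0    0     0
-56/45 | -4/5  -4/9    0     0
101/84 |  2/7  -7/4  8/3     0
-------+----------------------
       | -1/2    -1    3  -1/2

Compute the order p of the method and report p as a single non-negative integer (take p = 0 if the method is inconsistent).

b = (-1/2, -1, 3, -1/2)
c = (0, 4/11, -56/45, 101/84)
Ac = (0, 0, -16/99, -5873/1485)
Σ b_i: (-1/2)·1 + (-1)·1 + 3·1 + (-1/2)·1 = 1 ✓
b·c: (-1)·4/11 + 3·(-56/45) + (-1/2)·101/84 = -43411/9240 ≠ 1/2 ⇒ order 1.

1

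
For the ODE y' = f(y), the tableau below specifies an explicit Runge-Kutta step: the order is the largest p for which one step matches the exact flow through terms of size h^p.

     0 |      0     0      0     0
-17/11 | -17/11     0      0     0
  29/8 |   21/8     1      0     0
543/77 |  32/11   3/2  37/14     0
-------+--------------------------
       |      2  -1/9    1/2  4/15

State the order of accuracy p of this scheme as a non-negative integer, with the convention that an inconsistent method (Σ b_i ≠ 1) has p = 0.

b = (2, -1/9, 1/2, 4/15)
c = (0, -17/11, 29/8, 543/77)
Ac = (0, 0, -17/11, 8947/1232)
Σ b_i: 2·1 + (-1/9)·1 + 1/2·1 + 4/15·1 = 239/90 ≠ 1 ⇒ order 0.

0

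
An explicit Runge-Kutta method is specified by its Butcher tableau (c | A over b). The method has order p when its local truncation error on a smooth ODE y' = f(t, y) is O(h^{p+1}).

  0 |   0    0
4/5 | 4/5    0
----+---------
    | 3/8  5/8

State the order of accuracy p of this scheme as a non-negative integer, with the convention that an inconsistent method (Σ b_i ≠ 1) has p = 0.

b = (3/8, 5/8)
c = (0, 4/5)
Σ b_i: 3/8·1 + 5/8·1 = 1 ✓
b·c: 5/8·4/5 = 1/2 ✓; 2 stages ⇒ order 2.

2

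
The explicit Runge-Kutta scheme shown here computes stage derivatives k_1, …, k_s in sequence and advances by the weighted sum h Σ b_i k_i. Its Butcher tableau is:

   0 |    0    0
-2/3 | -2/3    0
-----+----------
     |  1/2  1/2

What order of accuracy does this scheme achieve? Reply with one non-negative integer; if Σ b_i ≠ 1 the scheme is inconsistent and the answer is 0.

b = (1/2, 1/2)
c = (0, -2/3)
Σ b_i: 1/2·1 + 1/2·1 = 1 ✓
b·c: 1/2·(-2/3) = -1/3 ≠ 1/2 ⇒ order 1.

1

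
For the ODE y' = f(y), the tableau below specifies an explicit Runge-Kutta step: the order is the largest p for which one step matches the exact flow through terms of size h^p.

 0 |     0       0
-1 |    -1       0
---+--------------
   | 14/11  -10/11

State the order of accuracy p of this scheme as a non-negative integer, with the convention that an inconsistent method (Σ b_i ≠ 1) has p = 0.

b = (14/11, -10/11)
c = (0, -1)
Σ b_i: 14/11·1 + (-10/11)·1 = 4/11 ≠ 1 ⇒ order 0.

0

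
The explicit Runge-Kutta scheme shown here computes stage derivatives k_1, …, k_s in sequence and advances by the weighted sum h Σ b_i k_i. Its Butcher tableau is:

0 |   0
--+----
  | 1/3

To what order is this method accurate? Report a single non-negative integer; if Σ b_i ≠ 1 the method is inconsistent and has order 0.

0

b = (1/3)
c = (0)
Σ b_i: 1/3·1 = 1/3 ≠ 1 ⇒ order 0.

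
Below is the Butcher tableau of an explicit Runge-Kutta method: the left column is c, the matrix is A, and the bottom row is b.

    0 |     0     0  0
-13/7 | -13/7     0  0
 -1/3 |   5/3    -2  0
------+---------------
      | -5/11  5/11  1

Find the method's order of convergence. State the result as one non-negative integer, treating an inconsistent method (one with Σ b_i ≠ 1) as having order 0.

1

b = (-5/11, 5/11, 1)
c = (0, -13/7, -1/3)
Ac = (0, 0, 26/7)
Σ b_i: (-5/11)·1 + 5/11·1 + 1·1 = 1 ✓
b·c: 5/11·(-13/7) + 1·(-1/3) = -272/231 ≠ 1/2 ⇒ order 1.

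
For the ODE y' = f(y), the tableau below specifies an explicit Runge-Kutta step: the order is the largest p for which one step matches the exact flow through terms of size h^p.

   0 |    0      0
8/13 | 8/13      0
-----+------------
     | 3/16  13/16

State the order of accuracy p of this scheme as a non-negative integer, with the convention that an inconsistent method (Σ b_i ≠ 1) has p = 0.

2

b = (3/16, 13/16)
c = (0, 8/13)
Σ b_i: 3/16·1 + 13/16·1 = 1 ✓
b·c: 13/16·8/13 = 1/2 ✓; 2 stages ⇒ order 2.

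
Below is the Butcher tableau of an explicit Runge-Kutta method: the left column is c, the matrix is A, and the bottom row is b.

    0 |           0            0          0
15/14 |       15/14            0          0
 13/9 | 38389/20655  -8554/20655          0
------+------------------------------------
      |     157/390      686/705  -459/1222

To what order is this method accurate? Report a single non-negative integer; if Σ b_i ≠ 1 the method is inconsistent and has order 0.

b = (157/390, 686/705, -459/1222)
c = (0, 15/14, 13/9)
Ac = (0, 0, -611/1377)
Σ b_i: 157/390·1 + 686/705·1 + (-459/1222)·1 = 1 ✓
b·c: 686/705·15/14 + (-459/1222)·13/9 = 1/2 ✓
b·c²: 686/705·225/196 + (-459/1222)·169/81 = 1/3 ✓
b·Ac: (-459/1222)·(-611/1377) = 1/6 ✓; 3 stages ⇒ order 3.

3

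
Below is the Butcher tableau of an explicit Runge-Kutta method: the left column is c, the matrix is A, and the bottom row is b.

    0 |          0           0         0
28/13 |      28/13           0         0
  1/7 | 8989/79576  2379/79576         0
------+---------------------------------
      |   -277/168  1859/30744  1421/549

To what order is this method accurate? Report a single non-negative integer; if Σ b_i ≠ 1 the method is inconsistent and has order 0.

3

b = (-277/168, 1859/30744, 1421/549)
c = (0, 28/13, 1/7)
Ac = (0, 0, 183/2842)
Σ b_i: (-277/168)·1 + 1859/30744·1 + 1421/549·1 = 1 ✓
b·c: 1859/30744·28/13 + 1421/549·1/7 = 1/2 ✓
b·c²: 1859/30744·784/169 + 1421/549·1/49 = 1/3 ✓
b·Ac: 1421/549·183/2842 = 1/6 ✓; 3 stages ⇒ order 3.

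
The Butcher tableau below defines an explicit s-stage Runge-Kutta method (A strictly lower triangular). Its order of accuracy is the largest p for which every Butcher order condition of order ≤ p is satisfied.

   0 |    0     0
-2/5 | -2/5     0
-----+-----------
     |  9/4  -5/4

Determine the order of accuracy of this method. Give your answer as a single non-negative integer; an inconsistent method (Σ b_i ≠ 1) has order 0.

2

b = (9/4, -5/4)
c = (0, -2/5)
Σ b_i: 9/4·1 + (-5/4)·1 = 1 ✓
b·c: (-5/4)·(-2/5) = 1/2 ✓; 2 stages ⇒ order 2.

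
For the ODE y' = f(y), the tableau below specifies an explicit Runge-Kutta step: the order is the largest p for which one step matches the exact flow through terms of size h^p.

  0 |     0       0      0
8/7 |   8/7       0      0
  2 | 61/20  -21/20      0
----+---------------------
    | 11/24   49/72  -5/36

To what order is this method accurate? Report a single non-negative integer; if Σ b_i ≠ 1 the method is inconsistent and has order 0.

b = (11/24, 49/72, -5/36)
c = (0, 8/7, 2)
Ac = (0, 0, -6/5)
Σ b_i: 11/24·1 + 49/72·1 + (-5/36)·1 = 1 ✓
b·c: 49/72·8/7 + (-5/36)·2 = 1/2 ✓
b·c²: 49/72·64/49 + (-5/36)·4 = 1/3 ✓
b·Ac: (-5/36)·(-6/5) = 1/6 ✓; 3 stages ⇒ order 3.

3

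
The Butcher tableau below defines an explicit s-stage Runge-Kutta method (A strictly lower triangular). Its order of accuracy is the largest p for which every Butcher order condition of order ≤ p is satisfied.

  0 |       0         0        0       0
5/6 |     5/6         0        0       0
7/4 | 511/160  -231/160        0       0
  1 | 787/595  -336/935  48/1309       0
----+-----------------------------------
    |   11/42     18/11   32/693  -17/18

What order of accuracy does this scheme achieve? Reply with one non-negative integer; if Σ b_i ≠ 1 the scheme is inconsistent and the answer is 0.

b = (11/42, 18/11, 32/693, -17/18)
c = (0, 5/6, 7/4, 1)
Ac = (0, 0, -77/64, -4/17)
Σ b_i: 11/42·1 + 18/11·1 + 32/693·1 + (-17/18)·1 = 1 ✓
b·c: 18/11·5/6 + 32/693·7/4 + (-17/18)·1 = 1/2 ✓
b·c²: 18/11·25/36 + 32/693·49/16 + (-17/18)·1 = 1/3 ✓
b·Ac: 32/693·(-77/64) + (-17/18)·(-4/17) = 1/6 ✓
b·c³: 18/11·125/216 + 32/693·343/64 + (-17/18)·1 = 1/4 ✓
b·(c∘Ac): 32/693·(-539/256) + (-17/18)·(-4/17) = 1/8 ✓
b·Ac²: 32/693·(-385/384) + (-17/18)·(-7/51) = 1/12 ✓
b·A²c: (-17/18)·(-3/68) = 1/24 ✓; 4 stages ⇒ order 4.

4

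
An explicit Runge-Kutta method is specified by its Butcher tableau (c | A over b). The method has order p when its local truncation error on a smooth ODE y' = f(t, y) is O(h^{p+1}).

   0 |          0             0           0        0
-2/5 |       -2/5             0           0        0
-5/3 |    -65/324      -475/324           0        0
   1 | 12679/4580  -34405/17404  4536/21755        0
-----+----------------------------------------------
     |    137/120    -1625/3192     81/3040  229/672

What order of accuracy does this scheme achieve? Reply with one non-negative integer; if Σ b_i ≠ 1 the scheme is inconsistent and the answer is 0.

4

b = (137/120, -1625/3192, 81/3040, 229/672)
c = (0, -2/5, -5/3, 1)
Ac = (0, 0, 95/162, 203/458)
Σ b_i: 137/120·1 + (-1625/3192)·1 + 81/3040·1 + 229/672·1 = 1 ✓
b·c: (-1625/3192)·(-2/5) + 81/3040·(-5/3) + 229/672·1 = 1/2 ✓
b·c²: (-1625/3192)·4/25 + 81/3040·25/9 + 229/672·1 = 1/3 ✓
b·Ac: 81/3040·95/162 + 229/672·203/458 = 1/6 ✓
b·c³: (-1625/3192)·(-8/125) + 81/3040·(-125/27) + 229/672·1 = 1/4 ✓
b·(c∘Ac): 81/3040·(-475/486) + 229/672·203/458 = 1/8 ✓
b·Ac²: 81/3040·(-19/81) + 229/672·301/1145 = 1/12 ✓
b·A²c: 229/672·28/229 = 1/24 ✓; 4 stages ⇒ order 4.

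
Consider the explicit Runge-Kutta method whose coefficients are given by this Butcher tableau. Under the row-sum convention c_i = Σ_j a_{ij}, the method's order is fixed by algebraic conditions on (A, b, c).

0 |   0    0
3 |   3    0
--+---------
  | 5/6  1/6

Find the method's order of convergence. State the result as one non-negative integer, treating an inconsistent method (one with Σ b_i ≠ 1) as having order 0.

b = (5/6, 1/6)
c = (0, 3)
Σ b_i: 5/6·1 + 1/6·1 = 1 ✓
b·c: 1/6·3 = 1/2 ✓; 2 stages ⇒ order 2.

2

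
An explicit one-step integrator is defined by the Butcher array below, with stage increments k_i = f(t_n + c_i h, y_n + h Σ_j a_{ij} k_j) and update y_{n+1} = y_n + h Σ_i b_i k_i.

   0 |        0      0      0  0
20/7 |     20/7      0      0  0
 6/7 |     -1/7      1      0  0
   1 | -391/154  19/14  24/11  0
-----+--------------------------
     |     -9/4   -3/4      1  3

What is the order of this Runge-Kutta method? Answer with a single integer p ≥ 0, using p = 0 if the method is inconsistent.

1

b = (-9/4, -3/4, 1, 3)
c = (0, 20/7, 6/7, 1)
Ac = (0, 0, 20/7, 3098/539)
Σ b_i: (-9/4)·1 + (-3/4)·1 + 1·1 + 3·1 = 1 ✓
b·c: (-3/4)·20/7 + 1·6/7 + 3·1 = 12/7 ≠ 1/2 ⇒ order 1.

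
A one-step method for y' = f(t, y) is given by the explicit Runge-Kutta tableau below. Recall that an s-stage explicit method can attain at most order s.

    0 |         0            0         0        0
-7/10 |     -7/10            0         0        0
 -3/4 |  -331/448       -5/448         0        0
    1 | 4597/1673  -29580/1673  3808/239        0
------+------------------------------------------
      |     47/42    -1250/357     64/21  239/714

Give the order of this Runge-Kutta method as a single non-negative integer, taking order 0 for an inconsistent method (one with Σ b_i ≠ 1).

b = (47/42, -1250/357, 64/21, 239/714)
c = (0, -7/10, -3/4, 1)
Ac = (0, 0, 1/128, 102/239)
Σ b_i: 47/42·1 + (-1250/357)·1 + 64/21·1 + 239/714·1 = 1 ✓
b·c: (-1250/357)·(-7/10) + 64/21·(-3/4) + 239/714·1 = 1/2 ✓
b·c²: (-1250/357)·49/100 + 64/21·9/16 + 239/714·1 = 1/3 ✓
b·Ac: 64/21·1/128 + 239/714·102/239 = 1/6 ✓
b·c³: (-1250/357)·(-343/1000) + 64/21·(-27/64) + 239/714·1 = 1/4 ✓
b·(c∘Ac): 64/21·(-3/512) + 239/714·102/239 = 1/8 ✓
b·Ac²: 64/21·(-7/1280) + 239/714·357/1195 = 1/12 ✓
b·A²c: 239/714·119/956 = 1/24 ✓; 4 stages ⇒ order 4.

4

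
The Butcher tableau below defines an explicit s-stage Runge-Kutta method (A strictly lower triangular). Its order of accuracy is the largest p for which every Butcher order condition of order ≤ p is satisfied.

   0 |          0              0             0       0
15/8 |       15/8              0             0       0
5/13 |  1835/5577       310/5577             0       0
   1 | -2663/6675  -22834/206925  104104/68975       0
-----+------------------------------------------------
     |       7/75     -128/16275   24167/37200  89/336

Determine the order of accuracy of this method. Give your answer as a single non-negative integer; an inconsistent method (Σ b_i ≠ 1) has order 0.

4

b = (7/75, -128/16275, 24167/37200, 89/336)
c = (0, 15/8, 5/13, 1)
Ac = (0, 0, 775/7436, 133/356)
Σ b_i: 7/75·1 + (-128/16275)·1 + 24167/37200·1 + 89/336·1 = 1 ✓
b·c: (-128/16275)·15/8 + 24167/37200·5/13 + 89/336·1 = 1/2 ✓
b·c²: (-128/16275)·225/64 + 24167/37200·25/169 + 89/336·1 = 1/3 ✓
b·Ac: 24167/37200·775/7436 + 89/336·133/356 = 1/6 ✓
b·c³: (-128/16275)·3375/512 + 24167/37200·125/2197 + 89/336·1 = 1/4 ✓
b·(c∘Ac): 24167/37200·3875/96668 + 89/336·133/356 = 1/8 ✓
b·Ac²: 24167/37200·11625/59488 + 89/336·(-469/2848) = 1/12 ✓
b·A²c: 89/336·14/89 = 1/24 ✓; 4 stages ⇒ order 4.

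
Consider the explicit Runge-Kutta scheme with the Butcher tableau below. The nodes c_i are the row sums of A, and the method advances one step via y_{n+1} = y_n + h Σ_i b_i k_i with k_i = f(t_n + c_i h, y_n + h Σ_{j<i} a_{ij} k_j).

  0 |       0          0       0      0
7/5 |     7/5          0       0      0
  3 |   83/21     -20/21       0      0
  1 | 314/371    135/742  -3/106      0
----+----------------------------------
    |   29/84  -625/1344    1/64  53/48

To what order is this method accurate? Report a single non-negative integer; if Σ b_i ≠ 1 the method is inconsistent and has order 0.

4

b = (29/84, -625/1344, 1/64, 53/48)
c = (0, 7/5, 3, 1)
Ac = (0, 0, -4/3, 9/53)
Σ b_i: 29/84·1 + (-625/1344)·1 + 1/64·1 + 53/48·1 = 1 ✓
b·c: (-625/1344)·7/5 + 1/64·3 + 53/48·1 = 1/2 ✓
b·c²: (-625/1344)·49/25 + 1/64·9 + 53/48·1 = 1/3 ✓
b·Ac: 1/64·(-4/3) + 53/48·9/53 = 1/6 ✓
b·c³: (-625/1344)·343/125 + 1/64·27 + 53/48·1 = 1/4 ✓
b·(c∘Ac): 1/64·(-4) + 53/48·9/53 = 1/8 ✓
b·Ac²: 1/64·(-28/15) + 53/48·27/265 = 1/12 ✓
b·A²c: 53/48·2/53 = 1/24 ✓; 4 stages ⇒ order 4.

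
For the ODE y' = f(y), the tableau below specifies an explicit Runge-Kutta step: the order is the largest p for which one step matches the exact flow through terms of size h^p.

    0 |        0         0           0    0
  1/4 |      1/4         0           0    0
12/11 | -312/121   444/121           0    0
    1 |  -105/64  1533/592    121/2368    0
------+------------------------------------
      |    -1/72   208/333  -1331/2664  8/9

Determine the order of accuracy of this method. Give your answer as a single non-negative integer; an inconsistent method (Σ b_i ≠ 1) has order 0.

4

b = (-1/72, 208/333, -1331/2664, 8/9)
c = (0, 1/4, 12/11, 1)
Ac = (0, 0, 111/121, 45/64)
Σ b_i: (-1/72)·1 + 208/333·1 + (-1331/2664)·1 + 8/9·1 = 1 ✓
b·c: 208/333·1/4 + (-1331/2664)·12/11 + 8/9·1 = 1/2 ✓
b·c²: 208/333·1/16 + (-1331/2664)·144/121 + 8/9·1 = 1/3 ✓
b·Ac: (-1331/2664)·111/121 + 8/9·45/64 = 1/6 ✓
b·c³: 208/333·1/64 + (-1331/2664)·1728/1331 + 8/9·1 = 1/4 ✓
b·(c∘Ac): (-1331/2664)·1332/1331 + 8/9·45/64 = 1/8 ✓
b·Ac²: (-1331/2664)·111/484 + 8/9·57/256 = 1/12 ✓
b·A²c: 8/9·3/64 = 1/24 ✓; 4 stages ⇒ order 4.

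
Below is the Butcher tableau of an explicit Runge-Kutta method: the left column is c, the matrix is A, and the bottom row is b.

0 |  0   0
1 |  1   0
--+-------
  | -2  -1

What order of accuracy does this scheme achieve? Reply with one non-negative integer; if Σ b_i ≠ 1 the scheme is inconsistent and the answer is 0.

b = (-2, -1)
c = (0, 1)
Σ b_i: (-2)·1 + (-1)·1 = -3 ≠ 1 ⇒ order 0.

0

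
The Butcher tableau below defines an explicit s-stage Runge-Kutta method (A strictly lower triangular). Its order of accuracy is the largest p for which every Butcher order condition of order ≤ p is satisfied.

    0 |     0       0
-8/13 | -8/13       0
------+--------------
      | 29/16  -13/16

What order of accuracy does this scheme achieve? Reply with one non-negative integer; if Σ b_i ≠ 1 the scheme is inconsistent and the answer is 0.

b = (29/16, -13/16)
c = (0, -8/13)
Σ b_i: 29/16·1 + (-13/16)·1 = 1 ✓
b·c: (-13/16)·(-8/13) = 1/2 ✓; 2 stages ⇒ order 2.

2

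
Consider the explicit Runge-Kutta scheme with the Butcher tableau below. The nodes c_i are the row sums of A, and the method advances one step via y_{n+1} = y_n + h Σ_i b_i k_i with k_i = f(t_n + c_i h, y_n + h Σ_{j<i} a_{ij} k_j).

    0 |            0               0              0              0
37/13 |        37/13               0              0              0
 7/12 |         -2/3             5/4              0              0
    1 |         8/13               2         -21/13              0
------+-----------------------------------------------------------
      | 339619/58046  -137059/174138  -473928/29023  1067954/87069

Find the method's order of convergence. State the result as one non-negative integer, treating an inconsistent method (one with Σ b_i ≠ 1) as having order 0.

b = (339619/58046, -137059/174138, -473928/29023, 1067954/87069)
c = (0, 37/13, 7/12, 1)
Ac = (0, 0, 185/52, 19/4)
Σ b_i: 339619/58046·1 + (-137059/174138)·1 + (-473928/29023)·1 + 1067954/87069·1 = 1 ✓
b·c: (-137059/174138)·37/13 + (-473928/29023)·7/12 + 1067954/87069·1 = 1/2 ✓
b·c²: (-137059/174138)·1369/169 + (-473928/29023)·49/144 + 1067954/87069·1 = 1/3 ✓
b·Ac: (-473928/29023)·185/52 + 1067954/87069·19/4 = 1/6 ✓
b·c³: (-137059/174138)·50653/2197 + (-473928/29023)·343/1728 + 1067954/87069·1 = -247805221/27165528 ≠ 1/4 ⇒ order 3.
b·(c∘Ac): (-473928/29023)·1295/624 + 1067954/87069·19/4 = 2122124/87069 ≠ 1/8
b·Ac²: (-473928/29023)·6845/676 + 1067954/87069·126965/8112 = 9403720925/353151864 ≠ 1/12
b·A²c: 1067954/87069·(-3885/676) = -691500215/9809774 ≠ 1/24

3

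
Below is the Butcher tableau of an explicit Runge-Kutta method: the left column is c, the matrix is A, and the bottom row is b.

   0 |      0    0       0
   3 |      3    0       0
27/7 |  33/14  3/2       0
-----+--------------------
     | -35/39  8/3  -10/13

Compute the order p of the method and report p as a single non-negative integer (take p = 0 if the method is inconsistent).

1

b = (-35/39, 8/3, -10/13)
c = (0, 3, 27/7)
Ac = (0, 0, 9/2)
Σ b_i: (-35/39)·1 + 8/3·1 + (-10/13)·1 = 1 ✓
b·c: 8/3·3 + (-10/13)·27/7 = 458/91 ≠ 1/2 ⇒ order 1.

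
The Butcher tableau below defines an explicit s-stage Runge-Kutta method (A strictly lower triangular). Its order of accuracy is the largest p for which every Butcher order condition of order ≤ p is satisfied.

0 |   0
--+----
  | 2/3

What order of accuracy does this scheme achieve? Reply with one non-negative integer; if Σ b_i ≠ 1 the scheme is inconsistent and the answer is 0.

b = (2/3)
c = (0)
Σ b_i: 2/3·1 = 2/3 ≠ 1 ⇒ order 0.

0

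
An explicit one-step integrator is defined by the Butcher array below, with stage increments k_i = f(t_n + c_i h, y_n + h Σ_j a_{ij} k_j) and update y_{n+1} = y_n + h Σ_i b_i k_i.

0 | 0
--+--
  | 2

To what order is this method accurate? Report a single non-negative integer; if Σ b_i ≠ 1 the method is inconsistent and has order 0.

0

b = (2)
c = (0)
Σ b_i: 2·1 = 2 ≠ 1 ⇒ order 0.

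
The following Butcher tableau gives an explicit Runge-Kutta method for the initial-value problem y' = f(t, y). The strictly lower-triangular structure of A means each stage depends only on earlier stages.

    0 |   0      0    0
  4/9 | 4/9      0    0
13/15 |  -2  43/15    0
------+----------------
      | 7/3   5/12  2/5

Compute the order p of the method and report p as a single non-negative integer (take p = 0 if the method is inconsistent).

0

b = (7/3, 5/12, 2/5)
c = (0, 4/9, 13/15)
Ac = (0, 0, 172/135)
Σ b_i: 7/3·1 + 5/12·1 + 2/5·1 = 63/20 ≠ 1 ⇒ order 0.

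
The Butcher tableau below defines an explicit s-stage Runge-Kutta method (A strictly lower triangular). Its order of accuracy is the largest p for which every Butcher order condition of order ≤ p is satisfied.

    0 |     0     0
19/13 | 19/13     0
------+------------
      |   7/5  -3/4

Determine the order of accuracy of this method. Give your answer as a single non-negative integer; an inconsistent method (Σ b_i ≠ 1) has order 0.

b = (7/5, -3/4)
c = (0, 19/13)
Σ b_i: 7/5·1 + (-3/4)·1 = 13/20 ≠ 1 ⇒ order 0.

0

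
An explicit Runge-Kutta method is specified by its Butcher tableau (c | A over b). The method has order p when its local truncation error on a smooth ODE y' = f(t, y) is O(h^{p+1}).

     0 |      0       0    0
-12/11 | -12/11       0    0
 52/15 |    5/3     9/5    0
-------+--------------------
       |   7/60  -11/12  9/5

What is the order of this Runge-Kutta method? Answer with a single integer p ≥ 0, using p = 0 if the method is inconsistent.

1

b = (7/60, -11/12, 9/5)
c = (0, -12/11, 52/15)
Ac = (0, 0, -108/55)
Σ b_i: 7/60·1 + (-11/12)·1 + 9/5·1 = 1 ✓
b·c: (-11/12)·(-12/11) + 9/5·52/15 = 181/25 ≠ 1/2 ⇒ order 1.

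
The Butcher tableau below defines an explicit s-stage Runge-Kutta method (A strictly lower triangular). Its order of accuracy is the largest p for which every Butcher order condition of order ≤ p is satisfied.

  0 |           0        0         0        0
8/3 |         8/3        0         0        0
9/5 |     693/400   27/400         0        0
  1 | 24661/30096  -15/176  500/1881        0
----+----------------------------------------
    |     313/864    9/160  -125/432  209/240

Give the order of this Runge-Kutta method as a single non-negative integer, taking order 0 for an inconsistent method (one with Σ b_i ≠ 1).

b = (313/864, 9/160, -125/432, 209/240)
c = (0, 8/3, 9/5, 1)
Ac = (0, 0, 9/50, 105/418)
Σ b_i: 313/864·1 + 9/160·1 + (-125/432)·1 + 209/240·1 = 1 ✓
b·c: 9/160·8/3 + (-125/432)·9/5 + 209/240·1 = 1/2 ✓
b·c²: 9/160·64/9 + (-125/432)·81/25 + 209/240·1 = 1/3 ✓
b·Ac: (-125/432)·9/50 + 209/240·105/418 = 1/6 ✓
b·c³: 9/160·512/27 + (-125/432)·729/125 + 209/240·1 = 1/4 ✓
b·(c∘Ac): (-125/432)·81/250 + 209/240·105/418 = 1/8 ✓
b·Ac²: (-125/432)·12/25 + 209/240·160/627 = 1/12 ✓
b·A²c: 209/240·10/209 = 1/24 ✓; 4 stages ⇒ order 4.

4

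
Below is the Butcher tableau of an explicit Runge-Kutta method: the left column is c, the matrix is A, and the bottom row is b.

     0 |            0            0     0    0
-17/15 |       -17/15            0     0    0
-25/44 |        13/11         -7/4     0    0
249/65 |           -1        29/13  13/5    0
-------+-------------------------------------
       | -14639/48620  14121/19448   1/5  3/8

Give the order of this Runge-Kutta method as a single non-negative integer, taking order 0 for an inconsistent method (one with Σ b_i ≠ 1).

2

b = (-14639/48620, 14121/19448, 1/5, 3/8)
c = (0, -17/15, -25/44, 249/65)
Ac = (0, 0, 119/60, -34367/8580)
Σ b_i: (-14639/48620)·1 + 14121/19448·1 + 1/5·1 + 3/8·1 = 1 ✓
b·c: 14121/19448·(-17/15) + 1/5·(-25/44) + 3/8·249/65 = 1/2 ✓
b·c²: 14121/19448·289/225 + 1/5·625/1936 + 3/8·62001/4225 = 53169329/8179600 ≠ 1/3 ⇒ order 2.
b·Ac: 1/5·119/60 + 3/8·(-34367/8580) = -379369/343200 ≠ 1/6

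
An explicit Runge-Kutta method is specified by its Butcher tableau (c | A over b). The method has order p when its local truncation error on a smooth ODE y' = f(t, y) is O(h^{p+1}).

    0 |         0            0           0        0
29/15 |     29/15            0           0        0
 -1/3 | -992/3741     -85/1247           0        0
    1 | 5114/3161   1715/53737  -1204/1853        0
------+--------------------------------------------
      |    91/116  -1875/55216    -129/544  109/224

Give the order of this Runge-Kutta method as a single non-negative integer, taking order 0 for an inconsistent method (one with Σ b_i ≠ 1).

4

b = (91/116, -1875/55216, -129/544, 109/224)
c = (0, 29/15, -1/3, 1)
Ac = (0, 0, -17/129, 91/327)
Σ b_i: 91/116·1 + (-1875/55216)·1 + (-129/544)·1 + 109/224·1 = 1 ✓
b·c: (-1875/55216)·29/15 + (-129/544)·(-1/3) + 109/224·1 = 1/2 ✓
b·c²: (-1875/55216)·841/225 + (-129/544)·1/9 + 109/224·1 = 1/3 ✓
b·Ac: (-129/544)·(-17/129) + 109/224·91/327 = 1/6 ✓
b·c³: (-1875/55216)·24389/3375 + (-129/544)·(-1/27) + 109/224·1 = 1/4 ✓
b·(c∘Ac): (-129/544)·17/387 + 109/224·91/327 = 1/8 ✓
b·Ac²: (-129/544)·(-493/1935) + 109/224·77/1635 = 1/12 ✓
b·A²c: 109/224·28/327 = 1/24 ✓; 4 stages ⇒ order 4.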